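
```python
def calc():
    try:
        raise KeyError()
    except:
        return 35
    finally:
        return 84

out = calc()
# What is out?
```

Step-by-step execution trace:
1. `calc()` enters try: `raise KeyError()` raises KeyError.
2. bare `except` matches → `return 35` sets pending return value 35.
3. Before returning, `finally: return 84` runs and overrides the pending return.
4. calc() returns 84 → out = 84.
Result: 84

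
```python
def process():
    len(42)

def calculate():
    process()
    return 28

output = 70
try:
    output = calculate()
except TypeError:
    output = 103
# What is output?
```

Step-by-step execution trace:
1. output starts at 70.
2. try: `calculate()` calls `process()`.
3. `process()` evaluates `len(42)`, which raises TypeError; it propagates through calculate (uncaught).
4. `return 28` in calculate is not reached; the assignment to output does not complete.
5. `except TypeError` matches → output = 103.
Result: 103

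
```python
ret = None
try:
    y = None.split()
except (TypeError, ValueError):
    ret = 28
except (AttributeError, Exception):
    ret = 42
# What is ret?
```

Step-by-step execution trace:
1. `y = None.split()` raises AttributeError.
2. `except (TypeError, ValueError)` does not match AttributeError; skipped.
3. `except (AttributeError, Exception)` matches (AttributeError is in the tuple) → ret = 42.
Result: 42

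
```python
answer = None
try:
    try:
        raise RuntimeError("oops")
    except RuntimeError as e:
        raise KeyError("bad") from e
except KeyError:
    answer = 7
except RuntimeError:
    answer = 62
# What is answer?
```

Step-by-step execution trace:
1. Inner try raises RuntimeError; inner `except RuntimeError as e` catches it.
2. `raise KeyError(...) from e` raises KeyError (RuntimeError is attached as __cause__, but only KeyError is active).
3. Outer `except KeyError` matches → answer = 7.
4. `except RuntimeError` is not reached.
Result: 7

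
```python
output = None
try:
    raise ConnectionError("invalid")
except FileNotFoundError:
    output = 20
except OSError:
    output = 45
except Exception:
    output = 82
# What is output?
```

Step-by-step execution trace:
1. `raise ConnectionError(...)` raises ConnectionError.
2. `except FileNotFoundError` does not match (ConnectionError is not a subclass of FileNotFoundError); skipped.
3. `except OSError` matches (ConnectionError is a subclass of OSError) → output = 45.
4. `except Exception` is not reached.
Result: 45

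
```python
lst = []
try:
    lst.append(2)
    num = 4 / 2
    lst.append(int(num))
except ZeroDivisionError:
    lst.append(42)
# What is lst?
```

Step-by-step execution trace:
1. try: `lst.append(2)` → lst = [2].
2. `num = 4 / 2` → num = 2.0. No exception raised.
3. `lst.append(int(num))` → lst = [2, 2].
4. `except ZeroDivisionError` is skipped (no exception was raised).
Result: [2, 2]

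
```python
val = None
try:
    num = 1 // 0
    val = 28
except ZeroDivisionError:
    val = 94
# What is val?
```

Step-by-step execution trace:
1. `num = 1 // 0` raises ZeroDivisionError.
2. `val = 28` is not reached.
3. `except ZeroDivisionError` matches → val = 94.
Result: 94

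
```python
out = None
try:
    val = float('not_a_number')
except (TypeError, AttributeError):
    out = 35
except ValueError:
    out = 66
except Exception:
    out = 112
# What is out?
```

Step-by-step execution trace:
1. `val = float('not_a_number')` raises ValueError.
2. `except (TypeError, AttributeError)` does not match ValueError; skipped.
3. `except ValueError` matches (exact type match) → out = 66.
4. `except Exception` is not reached.
Result: 66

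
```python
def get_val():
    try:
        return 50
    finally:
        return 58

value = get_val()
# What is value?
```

Step-by-step execution trace:
1. `get_val()` enters try: `return 50` sets pending return value 50.
2. Before returning, `finally: return 58` runs and overrides the pending return.
3. get_val() returns 58 → value = 58.
Result: 58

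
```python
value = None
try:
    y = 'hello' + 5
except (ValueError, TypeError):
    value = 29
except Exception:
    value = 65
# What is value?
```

Step-by-step execution trace:
1. `y = 'hello' + 5` raises TypeError.
2. `except (ValueError, TypeError)` matches (TypeError is in the tuple) → value = 29.
3. `except Exception` is not reached.
Result: 29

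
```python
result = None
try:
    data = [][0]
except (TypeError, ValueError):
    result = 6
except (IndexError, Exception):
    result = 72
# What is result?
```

Step-by-step execution trace:
1. `data = [][0]` raises IndexError.
2. `except (TypeError, ValueError)` does not match IndexError; skipped.
3. `except (IndexError, Exception)` matches (IndexError is in the tuple) → result = 72.
Result: 72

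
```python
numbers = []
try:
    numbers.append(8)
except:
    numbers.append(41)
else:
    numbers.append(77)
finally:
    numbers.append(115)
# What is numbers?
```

Step-by-step execution trace:
1. try: `numbers.append(8)` → numbers = [8]. No exception raised.
2. `except` is skipped.
3. `else` runs: `numbers.append(77)` → numbers = [8, 77].
4. `finally` always runs: `numbers.append(115)` → numbers = [8, 77, 115].
Result: [8, 77, 115]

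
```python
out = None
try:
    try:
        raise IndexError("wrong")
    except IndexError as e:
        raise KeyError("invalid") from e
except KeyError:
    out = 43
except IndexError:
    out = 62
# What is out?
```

Step-by-step execution trace:
1. Inner try raises IndexError; inner `except IndexError as e` catches it.
2. `raise KeyError(...) from e` raises KeyError (IndexError is attached as __cause__, but only KeyError is active).
3. Outer `except KeyError` matches → out = 43.
4. `except IndexError` is not reached.
Result: 43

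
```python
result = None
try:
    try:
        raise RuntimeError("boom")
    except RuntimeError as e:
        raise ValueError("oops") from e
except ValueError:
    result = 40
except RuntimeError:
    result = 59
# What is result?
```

Step-by-step execution trace:
1. Inner try raises RuntimeError; inner `except RuntimeError as e` catches it.
2. `raise ValueError(...) from e` raises ValueError (RuntimeError is attached as __cause__, but only ValueError is active).
3. Outer `except ValueError` matches → result = 40.
4. `except RuntimeError` is not reached.
Result: 40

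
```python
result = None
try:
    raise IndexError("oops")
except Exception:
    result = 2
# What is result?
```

Step-by-step execution trace:
1. `raise IndexError(...)` raises IndexError.
2. `except Exception` matches (IndexError is a subclass of Exception) → result = 2.
Result: 2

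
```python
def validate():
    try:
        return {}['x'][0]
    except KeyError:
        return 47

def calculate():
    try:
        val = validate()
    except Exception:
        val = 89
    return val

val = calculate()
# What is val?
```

Step-by-step execution trace:
1. `calculate()` calls `validate()`.
2. In validate: `{}['x'][0]` raises KeyError; `except KeyError` catches it → returns 47.
3. In calculate: `val = validate()` → val = 47. No exception reaches calculate.
4. `except Exception` is skipped; calculate returns 47.
5. val = 47.
Result: 47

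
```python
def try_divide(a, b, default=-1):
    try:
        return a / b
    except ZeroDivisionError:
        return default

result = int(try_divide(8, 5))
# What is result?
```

Step-by-step execution trace:
1. `try_divide(8, 5)` enters try: `return 8 / 5` → returns 1.6. No exception raised.
2. `except ZeroDivisionError` is skipped.
3. `int(1.6)` → 1 → result = 1.
Result: 1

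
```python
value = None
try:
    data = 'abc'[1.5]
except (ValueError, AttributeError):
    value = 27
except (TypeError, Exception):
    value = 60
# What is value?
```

Step-by-step execution trace:
1. `data = 'abc'[1.5]` raises TypeError.
2. `except (ValueError, AttributeError)` does not match TypeError; skipped.
3. `except (TypeError, Exception)` matches (TypeError is in the tuple) → value = 60.
Result: 60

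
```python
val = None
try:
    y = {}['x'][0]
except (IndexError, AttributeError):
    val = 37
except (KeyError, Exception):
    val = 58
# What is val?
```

Step-by-step execution trace:
1. `y = {}['x'][0]` raises KeyError.
2. `except (IndexError, AttributeError)` does not match KeyError; skipped.
3. `except (KeyError, Exception)` matches (KeyError is in the tuple) → val = 58.
Result: 58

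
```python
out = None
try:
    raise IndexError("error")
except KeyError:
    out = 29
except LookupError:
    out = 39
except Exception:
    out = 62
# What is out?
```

Step-by-step execution trace:
1. `raise IndexError(...)` raises IndexError.
2. `except KeyError` does not match (IndexError is not a subclass of KeyError); skipped.
3. `except LookupError` matches (IndexError is a subclass of LookupError) → out = 39.
4. `except Exception` is not reached.
Result: 39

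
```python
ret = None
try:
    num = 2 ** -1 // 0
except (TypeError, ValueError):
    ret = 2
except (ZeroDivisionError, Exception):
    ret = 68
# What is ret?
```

Step-by-step execution trace:
1. `num = 2 ** -1 // 0` raises ZeroDivisionError.
2. `except (TypeError, ValueError)` does not match ZeroDivisionError; skipped.
3. `except (ZeroDivisionError, Exception)` matches (ZeroDivisionError is in the tuple) → ret = 68.
Result: 68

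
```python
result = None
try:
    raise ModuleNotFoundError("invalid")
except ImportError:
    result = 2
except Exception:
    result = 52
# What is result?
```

Step-by-step execution trace:
1. `raise ModuleNotFoundError(...)` raises ModuleNotFoundError.
2. `except ImportError` matches (ModuleNotFoundError is a subclass of ImportError) → result = 2.
3. `except Exception` is not reached.
Result: 2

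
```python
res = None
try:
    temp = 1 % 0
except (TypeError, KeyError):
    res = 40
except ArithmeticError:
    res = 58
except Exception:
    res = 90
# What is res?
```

Step-by-step execution trace:
1. `temp = 1 % 0` raises ZeroDivisionError.
2. `except (TypeError, KeyError)` does not match ZeroDivisionError; skipped.
3. `except ArithmeticError` matches (ZeroDivisionError is a subclass of ArithmeticError) → res = 58.
4. `except Exception` is not reached.
Result: 58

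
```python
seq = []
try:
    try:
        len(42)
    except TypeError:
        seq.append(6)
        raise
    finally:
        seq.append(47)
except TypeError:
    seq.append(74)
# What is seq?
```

Step-by-step execution trace:
1. Inner try: `len(42)` raises TypeError.
2. Inner `except TypeError` matches → `seq.append(6)` → seq = [6].
3. bare `raise` re-raises TypeError.
4. Inner `finally` runs during unwinding: `seq.append(47)` → seq = [6, 47].
5. Outer `except TypeError` matches → `seq.append(74)` → seq = [6, 47, 74].
Result: [6, 47, 74]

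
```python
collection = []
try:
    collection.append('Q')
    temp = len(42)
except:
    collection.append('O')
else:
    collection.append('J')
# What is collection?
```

Step-by-step execution trace:
1. try: `collection.append('Q')` → collection = ['Q'].
2. `temp = len(42)` raises TypeError.
3. bare `except` matches → `collection.append('O')` → collection = ['Q', 'O'].
4. `else` is skipped (an exception was raised).
Result: ['Q', 'O']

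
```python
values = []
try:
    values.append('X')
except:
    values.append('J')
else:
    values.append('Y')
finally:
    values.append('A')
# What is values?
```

Step-by-step execution trace:
1. try: `values.append('X')` → values = ['X']. No exception raised.
2. `except` is skipped.
3. `else` runs: `values.append('Y')` → values = ['X', 'Y'].
4. `finally` always runs: `values.append('A')` → values = ['X', 'Y', 'A'].
Result: ['X', 'Y', 'A']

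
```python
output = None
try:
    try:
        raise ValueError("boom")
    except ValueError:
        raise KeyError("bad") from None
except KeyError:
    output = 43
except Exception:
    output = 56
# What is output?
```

Step-by-step execution trace:
1. Inner try raises ValueError; inner `except ValueError` catches it.
2. `raise KeyError(...) from None` raises KeyError (from None suppresses __context__, but the active exception is still KeyError).
3. Outer `except KeyError` matches → output = 43.
4. `except Exception` is not reached.
Result: 43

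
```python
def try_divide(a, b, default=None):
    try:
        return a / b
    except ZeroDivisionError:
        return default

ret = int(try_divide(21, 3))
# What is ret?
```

Step-by-step execution trace:
1. `try_divide(21, 3)` enters try: `return 21 / 3` → returns 7.0. No exception raised.
2. `except ZeroDivisionError` is skipped.
3. `int(7.0)` → 7 → ret = 7.
Result: 7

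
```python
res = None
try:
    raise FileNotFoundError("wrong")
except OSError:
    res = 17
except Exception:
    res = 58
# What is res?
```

Step-by-step execution trace:
1. `raise FileNotFoundError(...)` raises FileNotFoundError.
2. `except OSError` matches (FileNotFoundError is a subclass of OSError) → res = 17.
3. `except Exception` is not reached.
Result: 17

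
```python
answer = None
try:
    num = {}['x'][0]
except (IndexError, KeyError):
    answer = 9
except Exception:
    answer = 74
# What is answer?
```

Step-by-step execution trace:
1. `num = {}['x'][0]` raises KeyError.
2. `except (IndexError, KeyError)` matches (KeyError is in the tuple) → answer = 9.
3. `except Exception` is not reached.
Result: 9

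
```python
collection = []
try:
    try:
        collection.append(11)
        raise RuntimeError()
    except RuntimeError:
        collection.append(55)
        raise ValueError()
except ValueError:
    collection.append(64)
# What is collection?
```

Step-by-step execution trace:
1. Inner try: `collection.append(11)` → collection = [11].
2. `raise RuntimeError()` raises RuntimeError.
3. Inner `except RuntimeError` matches → `collection.append(55)` → collection = [11, 55].
4. `raise ValueError()` raises ValueError; propagates to outer try.
5. Outer `except ValueError` matches → `collection.append(64)` → collection = [11, 55, 64].
Result: [11, 55, 64]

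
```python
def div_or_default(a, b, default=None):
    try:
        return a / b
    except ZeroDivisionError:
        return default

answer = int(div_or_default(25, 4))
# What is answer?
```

Step-by-step execution trace:
1. `div_or_default(25, 4)` enters try: `return 25 / 4` → returns 6.25. No exception raised.
2. `except ZeroDivisionError` is skipped.
3. `int(6.25)` → 6 → answer = 6.
Result: 6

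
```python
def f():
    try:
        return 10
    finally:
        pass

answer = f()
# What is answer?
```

Step-by-step execution trace:
1. `f()` enters try: `return 10` sets pending return value 10.
2. Before returning, `finally: pass` runs (no effect).
3. f() returns 10 → answer = 10.
Result: 10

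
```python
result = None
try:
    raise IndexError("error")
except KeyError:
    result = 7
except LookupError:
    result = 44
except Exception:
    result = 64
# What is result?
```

Step-by-step execution trace:
1. `raise IndexError(...)` raises IndexError.
2. `except KeyError` does not match (IndexError is not a subclass of KeyError); skipped.
3. `except LookupError` matches (IndexError is a subclass of LookupError) → result = 44.
4. `except Exception` is not reached.
Result: 44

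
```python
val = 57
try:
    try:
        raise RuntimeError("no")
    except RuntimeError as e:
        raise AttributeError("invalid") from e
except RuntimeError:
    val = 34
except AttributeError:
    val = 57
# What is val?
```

Step-by-step execution trace:
1. Inner try raises RuntimeError; inner `except RuntimeError as e` catches it.
2. `raise AttributeError(...) from e` raises AttributeError (RuntimeError is attached as __cause__, but only AttributeError is active).
3. Outer `except RuntimeError` does not match AttributeError; skipped.
4. Outer `except AttributeError` matches → val = 57.
Result: 57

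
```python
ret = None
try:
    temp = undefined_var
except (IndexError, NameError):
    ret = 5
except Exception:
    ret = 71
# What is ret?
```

Step-by-step execution trace:
1. `temp = undefined_var` raises NameError.
2. `except (IndexError, NameError)` matches (NameError is in the tuple) → ret = 5.
3. `except Exception` is not reached.
Result: 5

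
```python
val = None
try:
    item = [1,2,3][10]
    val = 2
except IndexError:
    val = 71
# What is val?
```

Step-by-step execution trace:
1. `item = [1,2,3][10]` raises IndexError.
2. `val = 2` is not reached.
3. `except IndexError` matches → val = 71.
Result: 71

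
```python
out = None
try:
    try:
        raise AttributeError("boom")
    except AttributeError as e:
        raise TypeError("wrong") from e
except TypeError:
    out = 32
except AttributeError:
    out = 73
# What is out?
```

Step-by-step execution trace:
1. Inner try raises AttributeError; inner `except AttributeError as e` catches it.
2. `raise TypeError(...) from e` raises TypeError (AttributeError is attached as __cause__, but only TypeError is active).
3. Outer `except TypeError` matches → out = 32.
4. `except AttributeError` is not reached.
Result: 32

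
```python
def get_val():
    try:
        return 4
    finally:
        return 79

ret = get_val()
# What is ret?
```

Step-by-step execution trace:
1. `get_val()` enters try: `return 4` sets pending return value 4.
2. Before returning, `finally: return 79` runs and overrides the pending return.
3. get_val() returns 79 → ret = 79.
Result: 79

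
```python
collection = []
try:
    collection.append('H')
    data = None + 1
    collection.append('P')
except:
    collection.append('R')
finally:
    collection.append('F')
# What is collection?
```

Step-by-step execution trace:
1. try: `collection.append('H')` → collection = ['H'].
2. `data = None + 1` raises TypeError; `collection.append('P')` is not reached.
3. bare `except` matches → `collection.append('R')` → collection = ['H', 'R'].
4. finally always runs: `collection.append('F')` → collection = ['H', 'R', 'F'].
Result: ['H', 'R', 'F']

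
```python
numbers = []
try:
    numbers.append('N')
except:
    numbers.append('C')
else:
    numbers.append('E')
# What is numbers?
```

Step-by-step execution trace:
1. try: `numbers.append('N')` → numbers = ['N']. No exception raised.
2. `except` is skipped.
3. `else` runs (try completed without exception): `numbers.append('E')` → numbers = ['N', 'E'].
Result: ['N', 'E']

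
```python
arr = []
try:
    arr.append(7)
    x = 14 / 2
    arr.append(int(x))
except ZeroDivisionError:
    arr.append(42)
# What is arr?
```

Step-by-step execution trace:
1. try: `arr.append(7)` → arr = [7].
2. `x = 14 / 2` → x = 7.0. No exception raised.
3. `arr.append(int(x))` → arr = [7, 7].
4. `except ZeroDivisionError` is skipped (no exception was raised).
Result: [7, 7]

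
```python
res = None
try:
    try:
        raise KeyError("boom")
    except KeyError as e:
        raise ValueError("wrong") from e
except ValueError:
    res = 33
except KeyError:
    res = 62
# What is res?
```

Step-by-step execution trace:
1. Inner try raises KeyError; inner `except KeyError as e` catches it.
2. `raise ValueError(...) from e` raises ValueError (KeyError is attached as __cause__, but only ValueError is active).
3. Outer `except ValueError` matches → res = 33.
4. `except KeyError` is not reached.
Result: 33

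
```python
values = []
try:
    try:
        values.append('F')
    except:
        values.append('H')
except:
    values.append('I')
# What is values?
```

Step-by-step execution trace:
1. Inner try: `values.append('F')` → values = ['F']. No exception raised.
2. Inner `except` is skipped.
3. Inner try completes normally; outer `except` is skipped.
Result: ['F']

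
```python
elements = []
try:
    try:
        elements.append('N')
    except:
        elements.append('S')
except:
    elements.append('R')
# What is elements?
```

Step-by-step execution trace:
1. Inner try: `elements.append('N')` → elements = ['N']. No exception raised.
2. Inner `except` is skipped.
3. Inner try completes normally; outer `except` is skipped.
Result: ['N']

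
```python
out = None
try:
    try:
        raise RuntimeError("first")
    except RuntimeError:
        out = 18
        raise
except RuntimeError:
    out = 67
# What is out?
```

Step-by-step execution trace:
1. Inner try: `raise RuntimeError("first")` raises RuntimeError.
2. Inner `except RuntimeError` matches → out = 18.
3. bare `raise` re-raises the same RuntimeError.
4. Outer `except RuntimeError` matches → out = 67.
Result: 67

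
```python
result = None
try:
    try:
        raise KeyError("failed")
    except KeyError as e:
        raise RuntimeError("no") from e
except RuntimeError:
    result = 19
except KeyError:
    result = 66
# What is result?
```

Step-by-step execution trace:
1. Inner try raises KeyError; inner `except KeyError as e` catches it.
2. `raise RuntimeError(...) from e` raises RuntimeError (KeyError is attached as __cause__, but only RuntimeError is active).
3. Outer `except RuntimeError` matches → result = 19.
4. `except KeyError` is not reached.
Result: 19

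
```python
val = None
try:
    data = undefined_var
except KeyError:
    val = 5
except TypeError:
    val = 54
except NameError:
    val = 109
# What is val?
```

Step-by-step execution trace:
1. `data = undefined_var` raises NameError.
2. `except KeyError` does not match NameError; skipped.
3. `except TypeError` does not match NameError; skipped.
4. `except NameError` matches → val = 109.
Result: 109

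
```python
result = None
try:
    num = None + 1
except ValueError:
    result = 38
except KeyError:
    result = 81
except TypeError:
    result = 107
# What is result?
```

Step-by-step execution trace:
1. `num = None + 1` raises TypeError.
2. `except ValueError` does not match TypeError; skipped.
3. `except KeyError` does not match TypeError; skipped.
4. `except TypeError` matches → result = 107.
Result: 107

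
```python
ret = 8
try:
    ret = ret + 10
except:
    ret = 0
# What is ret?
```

Step-by-step execution trace:
1. ret starts at 8.
2. try: `ret = ret + 10` → ret = 18. No exception raised.
3. `except` is skipped.
Result: 18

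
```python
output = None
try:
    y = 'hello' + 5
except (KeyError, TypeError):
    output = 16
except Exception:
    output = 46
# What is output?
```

Step-by-step execution trace:
1. `y = 'hello' + 5` raises TypeError.
2. `except (KeyError, TypeError)` matches (TypeError is in the tuple) → output = 16.
3. `except Exception` is not reached.
Result: 16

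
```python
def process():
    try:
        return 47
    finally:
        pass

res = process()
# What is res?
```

Step-by-step execution trace:
1. `process()` enters try: `return 47` sets pending return value 47.
2. Before returning, `finally: pass` runs (no effect).
3. process() returns 47 → res = 47.
Result: 47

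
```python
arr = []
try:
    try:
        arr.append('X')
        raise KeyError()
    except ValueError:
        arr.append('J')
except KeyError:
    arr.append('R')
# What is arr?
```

Step-by-step execution trace:
1. Inner try: `arr.append('X')` → arr = ['X'].
2. `raise KeyError()` raises KeyError.
3. Inner `except ValueError` does not match KeyError; exception propagates to outer try.
4. Outer `except KeyError` matches → `arr.append('R')` → arr = ['X', 'R'].
Result: ['X', 'R']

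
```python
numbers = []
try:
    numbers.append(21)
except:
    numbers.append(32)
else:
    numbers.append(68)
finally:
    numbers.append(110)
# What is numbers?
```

Step-by-step execution trace:
1. try: `numbers.append(21)` → numbers = [21]. No exception raised.
2. `except` is skipped.
3. `else` runs: `numbers.append(68)` → numbers = [21, 68].
4. `finally` always runs: `numbers.append(110)` → numbers = [21, 68, 110].
Result: [21, 68, 110]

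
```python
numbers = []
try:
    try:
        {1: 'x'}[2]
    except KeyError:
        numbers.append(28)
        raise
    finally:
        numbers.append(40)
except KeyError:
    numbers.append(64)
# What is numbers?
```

Step-by-step execution trace:
1. Inner try: `{1: 'x'}[2]` raises KeyError.
2. Inner `except KeyError` matches → `numbers.append(28)` → numbers = [28].
3. bare `raise` re-raises KeyError.
4. Inner `finally` runs during unwinding: `numbers.append(40)` → numbers = [28, 40].
5. Outer `except KeyError` matches → `numbers.append(64)` → numbers = [28, 40, 64].
Result: [28, 40, 64]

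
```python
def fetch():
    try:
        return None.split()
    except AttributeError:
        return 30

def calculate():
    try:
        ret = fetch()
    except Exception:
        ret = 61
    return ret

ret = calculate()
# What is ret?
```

Step-by-step execution trace:
1. `calculate()` calls `fetch()`.
2. In fetch: `None.split()` raises AttributeError; `except AttributeError` catches it → returns 30.
3. In calculate: `ret = fetch()` → ret = 30. No exception reaches calculate.
4. `except Exception` is skipped; calculate returns 30.
5. ret = 30.
Result: 30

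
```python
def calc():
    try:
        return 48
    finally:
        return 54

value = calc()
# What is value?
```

Step-by-step execution trace:
1. `calc()` enters try: `return 48` sets pending return value 48.
2. Before returning, `finally: return 54` runs and overrides the pending return.
3. calc() returns 54 → value = 54.
Result: 54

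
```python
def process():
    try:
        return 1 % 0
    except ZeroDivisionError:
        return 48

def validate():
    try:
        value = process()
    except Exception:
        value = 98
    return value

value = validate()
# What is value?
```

Step-by-step execution trace:
1. `validate()` calls `process()`.
2. In process: `1 % 0` raises ZeroDivisionError; `except ZeroDivisionError` catches it → returns 48.
3. In validate: `value = process()` → value = 48. No exception reaches validate.
4. `except Exception` is skipped; validate returns 48.
5. value = 48.
Result: 48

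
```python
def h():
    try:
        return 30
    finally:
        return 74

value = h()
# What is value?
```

Step-by-step execution trace:
1. `h()` enters try: `return 30` sets pending return value 30.
2. Before returning, `finally: return 74` runs and overrides the pending return.
3. h() returns 74 → value = 74.
Result: 74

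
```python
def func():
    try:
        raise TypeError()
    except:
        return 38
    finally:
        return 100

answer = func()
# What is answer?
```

Step-by-step execution trace:
1. `func()` enters try: `raise TypeError()` raises TypeError.
2. bare `except` matches → `return 38` sets pending return value 38.
3. Before returning, `finally: return 100` runs and overrides the pending return.
4. func() returns 100 → answer = 100.
Result: 100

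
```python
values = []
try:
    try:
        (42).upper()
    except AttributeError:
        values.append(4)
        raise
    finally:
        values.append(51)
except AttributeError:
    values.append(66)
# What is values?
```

Step-by-step execution trace:
1. Inner try: `(42).upper()` raises AttributeError.
2. Inner `except AttributeError` matches → `values.append(4)` → values = [4].
3. bare `raise` re-raises AttributeError.
4. Inner `finally` runs during unwinding: `values.append(51)` → values = [4, 51].
5. Outer `except AttributeError` matches → `values.append(66)` → values = [4, 51, 66].
Result: [4, 51, 66]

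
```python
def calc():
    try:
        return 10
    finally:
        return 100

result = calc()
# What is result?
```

Step-by-step execution trace:
1. `calc()` enters try: `return 10` sets pending return value 10.
2. Before returning, `finally: return 100` runs and overrides the pending return.
3. calc() returns 100 → result = 100.
Result: 100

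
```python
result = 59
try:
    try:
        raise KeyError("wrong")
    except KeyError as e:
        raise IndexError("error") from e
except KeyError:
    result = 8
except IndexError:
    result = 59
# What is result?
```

Step-by-step execution trace:
1. Inner try raises KeyError; inner `except KeyError as e` catches it.
2. `raise IndexError(...) from e` raises IndexError (KeyError is attached as __cause__, but only IndexError is active).
3. Outer `except KeyError` does not match IndexError; skipped.
4. Outer `except IndexError` matches → result = 59.
Result: 59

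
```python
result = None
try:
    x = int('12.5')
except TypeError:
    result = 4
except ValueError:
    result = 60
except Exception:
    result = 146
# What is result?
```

Step-by-step execution trace:
1. `x = int('12.5')` raises ValueError.
2. `except TypeError` does not match ValueError; skipped.
3. `except ValueError` matches → result = 60.
4. Remaining except clauses are skipped.
Result: 60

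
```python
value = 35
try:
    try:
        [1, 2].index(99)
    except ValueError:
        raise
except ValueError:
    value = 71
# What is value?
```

Step-by-step execution trace:
1. Inner try: `[1, 2].index(99)` raises ValueError.
2. Inner `except ValueError` matches; bare `raise` re-raises the same ValueError.
3. Outer `except ValueError` matches → value = 71.
Result: 71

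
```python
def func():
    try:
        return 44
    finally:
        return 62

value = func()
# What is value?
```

Step-by-step execution trace:
1. `func()` enters try: `return 44` sets pending return value 44.
2. Before returning, `finally: return 62` runs and overrides the pending return.
3. func() returns 62 → value = 62.
Result: 62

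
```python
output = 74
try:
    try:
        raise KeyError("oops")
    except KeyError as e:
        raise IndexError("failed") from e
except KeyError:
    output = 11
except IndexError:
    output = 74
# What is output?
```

Step-by-step execution trace:
1. Inner try raises KeyError; inner `except KeyError as e` catches it.
2. `raise IndexError(...) from e` raises IndexError (KeyError is attached as __cause__, but only IndexError is active).
3. Outer `except KeyError` does not match IndexError; skipped.
4. Outer `except IndexError` matches → output = 74.
Result: 74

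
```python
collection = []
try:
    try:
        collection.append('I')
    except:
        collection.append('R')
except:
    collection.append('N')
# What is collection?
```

Step-by-step execution trace:
1. Inner try: `collection.append('I')` → collection = ['I']. No exception raised.
2. Inner `except` is skipped.
3. Inner try completes normally; outer `except` is skipped.
Result: ['I']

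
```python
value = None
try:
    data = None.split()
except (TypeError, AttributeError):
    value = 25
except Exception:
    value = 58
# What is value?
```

Step-by-step execution trace:
1. `data = None.split()` raises AttributeError.
2. `except (TypeError, AttributeError)` matches (AttributeError is in the tuple) → value = 25.
3. `except Exception` is not reached.
Result: 25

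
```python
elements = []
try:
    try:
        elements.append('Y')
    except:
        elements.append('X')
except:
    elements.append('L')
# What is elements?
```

Step-by-step execution trace:
1. Inner try: `elements.append('Y')` → elements = ['Y']. No exception raised.
2. Inner `except` is skipped.
3. Inner try completes normally; outer `except` is skipped.
Result: ['Y']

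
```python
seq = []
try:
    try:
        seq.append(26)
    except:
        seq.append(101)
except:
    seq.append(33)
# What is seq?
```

Step-by-step execution trace:
1. Inner try: `seq.append(26)` → seq = [26]. No exception raised.
2. Inner `except` is skipped.
3. Inner try completes normally; outer `except` is skipped.
Result: [26]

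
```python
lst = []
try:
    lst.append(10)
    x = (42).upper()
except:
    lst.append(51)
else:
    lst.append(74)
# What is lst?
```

Step-by-step execution trace:
1. try: `lst.append(10)` → lst = [10].
2. `x = (42).upper()` raises AttributeError.
3. bare `except` matches → `lst.append(51)` → lst = [10, 51].
4. `else` is skipped (an exception was raised).
Result: [10, 51]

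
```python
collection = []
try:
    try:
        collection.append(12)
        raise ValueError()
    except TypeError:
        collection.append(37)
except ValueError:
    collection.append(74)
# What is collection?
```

Step-by-step execution trace:
1. Inner try: `collection.append(12)` → collection = [12].
2. `raise ValueError()` raises ValueError.
3. Inner `except TypeError` does not match ValueError; exception propagates to outer try.
4. Outer `except ValueError` matches → `collection.append(74)` → collection = [12, 74].
Result: [12, 74]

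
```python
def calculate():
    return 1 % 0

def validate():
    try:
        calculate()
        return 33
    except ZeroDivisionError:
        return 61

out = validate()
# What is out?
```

Step-by-step execution trace:
1. `validate()` calls `calculate()`.
2. `calculate()` evaluates `1 % 0`, which raises ZeroDivisionError; it propagates to the caller.
3. `return 33` is not reached.
4. `except ZeroDivisionError` in validate matches → returns 61.
5. out = 61.
Result: 61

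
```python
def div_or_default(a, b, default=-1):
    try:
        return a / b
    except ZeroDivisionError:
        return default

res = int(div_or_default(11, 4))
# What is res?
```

Step-by-step execution trace:
1. `div_or_default(11, 4)` enters try: `return 11 / 4` → returns 2.75. No exception raised.
2. `except ZeroDivisionError` is skipped.
3. `int(2.75)` → 2 → res = 2.
Result: 2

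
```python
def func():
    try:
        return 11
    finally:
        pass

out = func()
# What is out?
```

Step-by-step execution trace:
1. `func()` enters try: `return 11` sets pending return value 11.
2. Before returning, `finally: pass` runs (no effect).
3. func() returns 11 → out = 11.
Result: 11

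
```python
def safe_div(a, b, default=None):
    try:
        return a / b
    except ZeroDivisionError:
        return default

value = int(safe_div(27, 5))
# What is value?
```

Step-by-step execution trace:
1. `safe_div(27, 5)` enters try: `return 27 / 5` → returns 5.4. No exception raised.
2. `except ZeroDivisionError` is skipped.
3. `int(5.4)` → 5 → value = 5.
Result: 5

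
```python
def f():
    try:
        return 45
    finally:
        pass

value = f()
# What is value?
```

Step-by-step execution trace:
1. `f()` enters try: `return 45` sets pending return value 45.
2. Before returning, `finally: pass` runs (no effect).
3. f() returns 45 → value = 45.
Result: 45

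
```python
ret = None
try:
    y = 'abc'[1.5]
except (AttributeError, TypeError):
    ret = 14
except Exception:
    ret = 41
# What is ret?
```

Step-by-step execution trace:
1. `y = 'abc'[1.5]` raises TypeError.
2. `except (AttributeError, TypeError)` matches (TypeError is in the tuple) → ret = 14.
3. `except Exception` is not reached.
Result: 14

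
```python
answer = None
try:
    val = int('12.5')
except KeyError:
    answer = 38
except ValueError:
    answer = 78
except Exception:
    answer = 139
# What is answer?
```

Step-by-step execution trace:
1. `val = int('12.5')` raises ValueError.
2. `except KeyError` does not match ValueError; skipped.
3. `except ValueError` matches → answer = 78.
4. Remaining except clauses are skipped.
Result: 78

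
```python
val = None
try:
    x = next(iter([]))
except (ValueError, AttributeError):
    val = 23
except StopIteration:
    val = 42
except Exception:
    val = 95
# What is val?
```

Step-by-step execution trace:
1. `x = next(iter([]))` raises StopIteration.
2. `except (ValueError, AttributeError)` does not match StopIteration; skipped.
3. `except StopIteration` matches (exact type match) → val = 42.
4. `except Exception` is not reached.
Result: 42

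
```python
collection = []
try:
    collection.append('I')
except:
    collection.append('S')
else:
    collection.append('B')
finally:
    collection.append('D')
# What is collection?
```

Step-by-step execution trace:
1. try: `collection.append('I')` → collection = ['I']. No exception raised.
2. `except` is skipped.
3. `else` runs: `collection.append('B')` → collection = ['I', 'B'].
4. `finally` always runs: `collection.append('D')` → collection = ['I', 'B', 'D'].
Result: ['I', 'B', 'D']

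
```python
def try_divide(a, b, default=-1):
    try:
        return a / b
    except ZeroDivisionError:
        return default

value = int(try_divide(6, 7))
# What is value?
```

Step-by-step execution trace:
1. `try_divide(6, 7)` enters try: `return 6 / 7` → returns 0.8571428571428571. No exception raised.
2. `except ZeroDivisionError` is skipped.
3. `int(0.8571428571428571)` → 0 → value = 0.
Result: 0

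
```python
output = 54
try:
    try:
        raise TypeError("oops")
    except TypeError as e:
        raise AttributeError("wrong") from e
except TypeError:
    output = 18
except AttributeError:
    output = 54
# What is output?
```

Step-by-step execution trace:
1. Inner try raises TypeError; inner `except TypeError as e` catches it.
2. `raise AttributeError(...) from e` raises AttributeError (TypeError is attached as __cause__, but only AttributeError is active).
3. Outer `except TypeError` does not match AttributeError; skipped.
4. Outer `except AttributeError` matches → output = 54.
Result: 54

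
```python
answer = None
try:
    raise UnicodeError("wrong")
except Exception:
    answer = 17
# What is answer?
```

Step-by-step execution trace:
1. `raise UnicodeError(...)` raises UnicodeError.
2. `except Exception` matches (UnicodeError is a subclass of Exception) → answer = 17.
Result: 17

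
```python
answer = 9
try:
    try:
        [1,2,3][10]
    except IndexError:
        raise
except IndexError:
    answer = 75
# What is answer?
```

Step-by-step execution trace:
1. Inner try: `[1,2,3][10]` raises IndexError.
2. Inner `except IndexError` matches; bare `raise` re-raises the same IndexError.
3. Outer `except IndexError` matches → answer = 75.
Result: 75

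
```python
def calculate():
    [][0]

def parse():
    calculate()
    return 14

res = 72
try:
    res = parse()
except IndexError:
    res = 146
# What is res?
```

Step-by-step execution trace:
1. res starts at 72.
2. try: `parse()` calls `calculate()`.
3. `calculate()` evaluates `[][0]`, which raises IndexError; it propagates through parse (uncaught).
4. `return 14` in parse is not reached; the assignment to res does not complete.
5. `except IndexError` matches → res = 146.
Result: 146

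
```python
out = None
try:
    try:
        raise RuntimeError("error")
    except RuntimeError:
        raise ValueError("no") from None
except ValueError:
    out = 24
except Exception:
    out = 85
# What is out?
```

Step-by-step execution trace:
1. Inner try raises RuntimeError; inner `except RuntimeError` catches it.
2. `raise ValueError(...) from None` raises ValueError (from None suppresses __context__, but the active exception is still ValueError).
3. Outer `except ValueError` matches → out = 24.
4. `except Exception` is not reached.
Result: 24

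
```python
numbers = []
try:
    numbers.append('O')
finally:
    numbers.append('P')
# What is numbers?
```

Step-by-step execution trace:
1. try: `numbers.append('O')` → numbers = ['O'].
2. The try body completes without raising.
3. finally always runs: `numbers.append('P')` → numbers = ['O', 'P'].
Result: ['O', 'P']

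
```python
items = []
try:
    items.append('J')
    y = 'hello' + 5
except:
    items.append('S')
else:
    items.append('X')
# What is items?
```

Step-by-step execution trace:
1. try: `items.append('J')` → items = ['J'].
2. `y = 'hello' + 5` raises TypeError.
3. bare `except` matches → `items.append('S')` → items = ['J', 'S'].
4. `else` is skipped (an exception was raised).
Result: ['J', 'S']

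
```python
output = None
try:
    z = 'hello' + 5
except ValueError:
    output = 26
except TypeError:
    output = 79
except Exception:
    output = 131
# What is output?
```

Step-by-step execution trace:
1. `z = 'hello' + 5` raises TypeError.
2. `except ValueError` does not match TypeError; skipped.
3. `except TypeError` matches → output = 79.
4. Remaining except clauses are skipped.
Result: 79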